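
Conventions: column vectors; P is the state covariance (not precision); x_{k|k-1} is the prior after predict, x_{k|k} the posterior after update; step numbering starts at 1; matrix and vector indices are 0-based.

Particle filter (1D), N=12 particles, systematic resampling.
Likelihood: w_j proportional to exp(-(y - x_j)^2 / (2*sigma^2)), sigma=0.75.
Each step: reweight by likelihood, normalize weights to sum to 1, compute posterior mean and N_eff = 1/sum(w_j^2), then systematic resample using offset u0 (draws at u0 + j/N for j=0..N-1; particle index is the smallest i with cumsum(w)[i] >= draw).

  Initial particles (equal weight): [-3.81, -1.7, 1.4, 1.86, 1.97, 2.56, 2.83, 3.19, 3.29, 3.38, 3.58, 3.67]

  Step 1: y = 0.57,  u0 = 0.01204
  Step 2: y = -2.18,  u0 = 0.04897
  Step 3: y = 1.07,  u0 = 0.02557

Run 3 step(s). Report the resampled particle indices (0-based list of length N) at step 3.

resampled_idx = [0, 1, 2, 3, 4, 5, 6, 7, 8, 9, 10, 11]

step 1: w=[0.0000, 0.0102, 0.5418, 0.2277, 0.1750, 0.0296, 0.0107, 0.0022, 0.0014, 0.0009, 0.0003, 0.0002]  mean=1.6318  Neff=2.6520  idx=[2, 2, 2, 2, 2, 2, 2, 3, 3, 3, 4, 4]
step 2: w=[0.1394, 0.1394, 0.1394, 0.1394, 0.1394, 0.1394, 0.1394, 0.0062, 0.0062, 0.0062, 0.0028, 0.0028]  mean=1.4117  Neff=7.3430  idx=[0, 0, 1, 2, 2, 3, 3, 4, 5, 5, 6, 6]
step 3: w=[0.0833, 0.0833, 0.0833, 0.0833, 0.0833, 0.0833, 0.0833, 0.0833, 0.0833, 0.0833, 0.0833, 0.0833]  mean=1.4000  Neff=12.0000  idx=[0, 1, 2, 3, 4, 5, 6, 7, 8, 9, 10, 11]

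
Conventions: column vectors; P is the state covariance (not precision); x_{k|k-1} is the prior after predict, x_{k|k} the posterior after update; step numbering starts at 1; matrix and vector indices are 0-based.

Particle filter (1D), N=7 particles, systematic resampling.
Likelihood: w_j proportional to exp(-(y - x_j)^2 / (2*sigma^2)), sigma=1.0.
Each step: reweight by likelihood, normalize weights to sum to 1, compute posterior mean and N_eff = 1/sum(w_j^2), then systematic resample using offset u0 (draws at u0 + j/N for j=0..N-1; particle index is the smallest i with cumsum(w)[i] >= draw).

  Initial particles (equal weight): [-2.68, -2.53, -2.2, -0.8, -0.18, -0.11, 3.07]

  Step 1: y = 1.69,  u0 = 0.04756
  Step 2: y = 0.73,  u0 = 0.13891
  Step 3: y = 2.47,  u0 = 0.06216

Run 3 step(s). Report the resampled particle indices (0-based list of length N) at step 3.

resampled_idx = [2, 6, 6, 6, 6, 6, 6]

step 1: w=[0.0001, 0.0002, 0.0006, 0.0561, 0.2166, 0.2463, 0.4802]  mean=1.3612  Neff=2.9301  idx=[3, 4, 5, 5, 6, 6, 6]
step 2: w=[0.1207, 0.2571, 0.2733, 0.2733, 0.0252, 0.0252, 0.0252]  mean=0.0289  Neff=4.3102  idx=[1, 1, 2, 2, 3, 3, 6]
step 3: w=[0.0288, 0.0288, 0.0345, 0.0345, 0.0345, 0.0345, 0.8044]  mean=2.4439  Neff=1.5304  idx=[2, 6, 6, 6, 6, 6, 6]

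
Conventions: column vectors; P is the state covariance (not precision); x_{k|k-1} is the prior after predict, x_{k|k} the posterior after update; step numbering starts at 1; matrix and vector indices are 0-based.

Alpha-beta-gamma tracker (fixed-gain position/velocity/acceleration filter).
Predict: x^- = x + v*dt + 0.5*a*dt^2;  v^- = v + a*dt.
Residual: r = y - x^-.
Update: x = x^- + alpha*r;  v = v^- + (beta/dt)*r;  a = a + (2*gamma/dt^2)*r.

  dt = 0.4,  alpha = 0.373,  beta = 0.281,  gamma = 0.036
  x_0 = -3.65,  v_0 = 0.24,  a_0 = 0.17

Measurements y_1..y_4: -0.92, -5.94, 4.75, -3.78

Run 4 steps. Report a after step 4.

a_post = 0.4968

step 1: x_pred=-3.5404  r=2.6204  x^+=-2.5630  v^+=2.1488  a^+=1.3492
step 2: x_pred=-1.5955  r=-4.3445  x^+=-3.2160  v^+=-0.3635  a^+=-0.6058
step 3: x_pred=-3.4099  r=8.1599  x^+=-0.3662  v^+=5.1265  a^+=3.0661
step 4: x_pred=1.9296  r=-5.7096  x^+=-0.2001  v^+=2.3419  a^+=0.4968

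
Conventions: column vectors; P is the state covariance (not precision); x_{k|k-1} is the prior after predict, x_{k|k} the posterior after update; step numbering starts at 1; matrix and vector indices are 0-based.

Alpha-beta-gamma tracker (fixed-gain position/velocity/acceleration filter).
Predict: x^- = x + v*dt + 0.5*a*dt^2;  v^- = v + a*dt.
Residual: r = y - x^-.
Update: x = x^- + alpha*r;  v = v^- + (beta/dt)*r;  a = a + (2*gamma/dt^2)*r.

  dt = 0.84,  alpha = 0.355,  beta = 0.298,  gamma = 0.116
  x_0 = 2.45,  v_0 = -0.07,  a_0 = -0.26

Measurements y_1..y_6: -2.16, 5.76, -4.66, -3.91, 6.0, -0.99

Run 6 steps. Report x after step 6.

step 1: x_pred=2.2995  r=-4.4595  x^+=0.7164  v^+=-1.8705  a^+=-1.7263
step 2: x_pred=-1.4638  r=7.2238  x^+=1.1006  v^+=-0.7578  a^+=0.6489
step 3: x_pred=0.6930  r=-5.3530  x^+=-1.2073  v^+=-2.1117  a^+=-1.1111
step 4: x_pred=-3.3732  r=-0.5368  x^+=-3.5637  v^+=-3.2355  a^+=-1.2877
step 5: x_pred=-6.7359  r=12.7359  x^+=-2.2146  v^+=0.2010  a^+=2.8999
step 6: x_pred=-1.0227  r=0.0327  x^+=-1.0111  v^+=2.6485  a^+=2.9106

x_post = -1.0111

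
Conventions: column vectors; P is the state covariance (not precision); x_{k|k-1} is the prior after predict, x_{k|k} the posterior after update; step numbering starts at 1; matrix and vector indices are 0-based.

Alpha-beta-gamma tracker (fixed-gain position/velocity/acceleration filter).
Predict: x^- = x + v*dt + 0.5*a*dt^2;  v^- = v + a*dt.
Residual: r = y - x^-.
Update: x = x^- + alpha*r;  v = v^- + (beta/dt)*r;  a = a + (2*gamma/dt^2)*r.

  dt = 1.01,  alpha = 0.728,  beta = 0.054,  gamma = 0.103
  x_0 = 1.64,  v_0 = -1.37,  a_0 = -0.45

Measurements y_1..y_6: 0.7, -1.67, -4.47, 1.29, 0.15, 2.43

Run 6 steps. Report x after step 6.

step 1: x_pred=0.0268  r=0.6732  x^+=0.5169  v^+=-1.7885  a^+=-0.3140
step 2: x_pred=-1.4497  r=-0.2203  x^+=-1.6101  v^+=-2.1175  a^+=-0.3585
step 3: x_pred=-3.9316  r=-0.5384  x^+=-4.3236  v^+=-2.5084  a^+=-0.4673
step 4: x_pred=-7.0954  r=8.3854  x^+=-0.9908  v^+=-2.5320  a^+=1.2261
step 5: x_pred=-2.9228  r=3.0728  x^+=-0.6858  v^+=-1.1294  a^+=1.8466
step 6: x_pred=-0.8846  r=3.3146  x^+=1.5284  v^+=0.9129  a^+=2.5160

x_post = 1.5284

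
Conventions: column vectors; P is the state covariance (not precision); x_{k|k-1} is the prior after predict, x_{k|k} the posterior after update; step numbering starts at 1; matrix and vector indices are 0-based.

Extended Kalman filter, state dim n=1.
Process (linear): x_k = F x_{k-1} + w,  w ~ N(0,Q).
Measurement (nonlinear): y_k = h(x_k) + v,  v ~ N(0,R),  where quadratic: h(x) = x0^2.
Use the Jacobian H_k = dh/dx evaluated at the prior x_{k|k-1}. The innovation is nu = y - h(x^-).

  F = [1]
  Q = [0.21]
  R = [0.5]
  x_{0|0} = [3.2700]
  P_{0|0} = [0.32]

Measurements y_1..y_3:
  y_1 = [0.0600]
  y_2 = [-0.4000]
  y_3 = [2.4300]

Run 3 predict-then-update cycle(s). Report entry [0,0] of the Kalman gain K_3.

K[0,0] = 0.3436

step 1: x^-=[3.2700]  P^-=[0.5300]  H_jac=[6.5400]  S=[23.1689]  K=[0.1496]  nu=[-10.6329]  x^+=[1.6793]  P^+=[0.0114]
step 2: x^-=[1.6793]  P^-=[0.2214]  H_jac=[3.3585]  S=[2.9977]  K=[0.2481]  nu=[-3.2199]  x^+=[0.8804]  P^+=[0.0369]
step 3: x^-=[0.8804]  P^-=[0.2469]  H_jac=[1.7609]  S=[1.2657]  K=[0.3436]  nu=[1.6548]  x^+=[1.4490]  P^+=[0.0976]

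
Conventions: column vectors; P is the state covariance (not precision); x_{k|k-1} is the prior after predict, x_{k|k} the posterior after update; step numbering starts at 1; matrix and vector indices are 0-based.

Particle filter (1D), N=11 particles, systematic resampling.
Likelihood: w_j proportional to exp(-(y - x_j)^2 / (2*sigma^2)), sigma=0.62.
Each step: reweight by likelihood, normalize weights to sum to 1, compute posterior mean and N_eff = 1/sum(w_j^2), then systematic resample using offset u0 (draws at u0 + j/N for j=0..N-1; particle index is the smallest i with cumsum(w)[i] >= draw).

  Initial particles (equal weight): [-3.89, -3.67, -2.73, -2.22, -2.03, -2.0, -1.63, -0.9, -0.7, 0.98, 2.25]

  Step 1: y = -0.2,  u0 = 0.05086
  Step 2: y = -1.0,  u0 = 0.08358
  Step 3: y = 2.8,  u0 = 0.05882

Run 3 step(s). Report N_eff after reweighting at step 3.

N_eff = 7.4876

step 1: w=[0.0000, 0.0000, 0.0002, 0.0033, 0.0085, 0.0097, 0.0461, 0.3483, 0.4760, 0.1077, 0.0003]  mean=-0.6600  Neff=2.7640  idx=[6, 7, 7, 7, 7, 8, 8, 8, 8, 8, 9]
step 2: w=[0.0663, 0.1097, 0.1097, 0.1097, 0.1097, 0.0988, 0.0988, 0.0988, 0.0988, 0.0988, 0.0007]  mean=-0.8483  Neff=9.8637  idx=[1, 1, 2, 3, 4, 5, 6, 7, 8, 9, 9]
step 3: w=[0.0227, 0.0227, 0.0227, 0.0227, 0.0227, 0.1477, 0.1477, 0.1477, 0.1477, 0.1477, 0.1477]  mean=-0.7227  Neff=7.4876  idx=[2, 5, 5, 6, 7, 7, 8, 8, 9, 10, 10]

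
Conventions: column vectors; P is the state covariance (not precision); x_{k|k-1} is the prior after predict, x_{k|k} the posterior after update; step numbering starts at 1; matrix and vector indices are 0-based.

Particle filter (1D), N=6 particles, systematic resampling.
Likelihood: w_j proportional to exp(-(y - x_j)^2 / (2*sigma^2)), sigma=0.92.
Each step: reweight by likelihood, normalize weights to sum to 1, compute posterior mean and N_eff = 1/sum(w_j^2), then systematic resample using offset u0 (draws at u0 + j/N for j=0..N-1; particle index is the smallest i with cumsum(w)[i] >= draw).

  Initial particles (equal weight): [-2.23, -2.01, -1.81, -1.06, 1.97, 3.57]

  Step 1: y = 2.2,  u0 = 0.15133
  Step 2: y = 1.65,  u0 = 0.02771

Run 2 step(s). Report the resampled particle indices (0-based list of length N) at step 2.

resampled_idx = [0, 0, 1, 2, 2, 3]

step 1: w=[0.0000, 0.0000, 0.0001, 0.0014, 0.7449, 0.2536]  mean=2.3710  Neff=1.6151  idx=[4, 4, 4, 4, 5, 5]
step 2: w=[0.2358, 0.2358, 0.2358, 0.2358, 0.0284, 0.0284]  mean=2.0608  Neff=4.4636  idx=[0, 0, 1, 2, 2, 3]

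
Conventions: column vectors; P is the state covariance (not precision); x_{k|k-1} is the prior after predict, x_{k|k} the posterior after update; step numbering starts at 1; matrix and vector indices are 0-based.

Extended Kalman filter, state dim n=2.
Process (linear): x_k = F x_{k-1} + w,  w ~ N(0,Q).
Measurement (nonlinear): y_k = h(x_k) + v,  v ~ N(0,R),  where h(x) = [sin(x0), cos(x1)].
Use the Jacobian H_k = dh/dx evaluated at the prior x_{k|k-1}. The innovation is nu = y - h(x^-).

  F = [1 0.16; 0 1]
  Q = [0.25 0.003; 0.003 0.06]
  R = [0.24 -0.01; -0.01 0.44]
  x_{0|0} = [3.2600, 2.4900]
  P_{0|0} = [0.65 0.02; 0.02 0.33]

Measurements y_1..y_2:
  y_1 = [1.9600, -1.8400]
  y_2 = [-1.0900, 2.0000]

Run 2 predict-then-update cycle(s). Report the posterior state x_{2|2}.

x_post = [3.2180, 2.1583]

step 1: x^-=[3.6584, 2.4900]  P^-=[0.9148 0.0758; 0.0758 0.3900]  H_jac=[-0.8694 0.0000; 0.0000 -0.6065]  S=[0.9315 0.0300; 0.0300 0.5834]  K=[-0.8527 -0.0350; -0.0578 -0.4024]  nu=[2.4541, -1.0449]  x^+=[1.6023, 2.7686]  P^+=[0.2350 0.0113; 0.0113 0.2910]
step 2: x^-=[2.0452, 2.7686]  P^-=[0.4961 0.0609; 0.0609 0.3510]  H_jac=[-0.4568 0.0000; 0.0000 -0.3644]  S=[0.3435 0.0001; 0.0001 0.4866]  K=[-0.6597 -0.0454; -0.0809 -0.2628]  nu=[-1.9795, 2.9313]  x^+=[3.2180, 2.1583]  P^+=[0.3456 0.0367; 0.0367 0.3151]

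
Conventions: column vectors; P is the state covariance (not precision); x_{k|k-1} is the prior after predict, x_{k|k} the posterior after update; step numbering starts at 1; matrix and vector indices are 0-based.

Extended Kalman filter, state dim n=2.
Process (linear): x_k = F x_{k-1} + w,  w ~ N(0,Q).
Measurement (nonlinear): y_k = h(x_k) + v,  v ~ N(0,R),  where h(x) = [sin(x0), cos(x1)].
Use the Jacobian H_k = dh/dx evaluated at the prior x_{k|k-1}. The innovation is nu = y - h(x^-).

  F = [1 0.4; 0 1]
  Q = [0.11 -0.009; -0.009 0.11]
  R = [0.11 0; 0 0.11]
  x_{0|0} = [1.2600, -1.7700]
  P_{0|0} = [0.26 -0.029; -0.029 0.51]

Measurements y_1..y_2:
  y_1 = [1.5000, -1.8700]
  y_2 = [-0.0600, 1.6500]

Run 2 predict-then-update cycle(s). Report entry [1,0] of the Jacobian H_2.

step 1: x^-=[0.5520, -1.7700]  P^-=[0.4284 0.1660; 0.1660 0.6200]  H_jac=[0.8515 0.0000; 0.0000 0.9802]  S=[0.4206 0.1386; 0.1386 0.7057]  K=[0.8460 0.0645; 0.0560 0.8502]  nu=[0.9756, -1.6721]  x^+=[1.2696, -3.1369]  P^+=[0.1093 0.0072; 0.0072 0.0954]
step 2: x^-=[0.0148, -3.1369]  P^-=[0.2404 0.0364; 0.0364 0.2054]  H_jac=[0.9999 0.0000; 0.0000 0.0047]  S=[0.3503 0.0002; 0.0002 0.1100]  K=[0.6861 0.0005; 0.1039 0.0085]  nu=[-0.0748, 2.6500]  x^+=[-0.0352, -3.1221]  P^+=[0.0755 0.0114; 0.0114 0.2016]

H_jac[1,0] = 0.0000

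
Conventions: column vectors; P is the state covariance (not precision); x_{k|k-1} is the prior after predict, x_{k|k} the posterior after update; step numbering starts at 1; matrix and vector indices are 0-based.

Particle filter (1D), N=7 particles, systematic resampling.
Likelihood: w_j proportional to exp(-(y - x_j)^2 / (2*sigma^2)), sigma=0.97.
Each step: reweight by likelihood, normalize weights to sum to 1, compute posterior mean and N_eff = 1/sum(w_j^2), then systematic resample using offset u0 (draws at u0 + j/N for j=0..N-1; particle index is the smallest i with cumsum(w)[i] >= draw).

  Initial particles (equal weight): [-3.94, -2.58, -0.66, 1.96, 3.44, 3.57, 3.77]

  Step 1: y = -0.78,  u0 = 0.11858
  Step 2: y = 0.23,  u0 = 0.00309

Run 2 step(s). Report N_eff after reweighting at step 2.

N_eff = 6.0454

step 1: w=[0.0042, 0.1496, 0.8306, 0.0155, 0.0001, 0.0000, 0.0000]  mean=-0.9198  Neff=1.4033  idx=[1, 2, 2, 2, 2, 2, 2]
step 2: w=[0.0038, 0.1660, 0.1660, 0.1660, 0.1660, 0.1660, 0.1660]  mean=-0.6673  Neff=6.0454  idx=[0, 1, 2, 3, 4, 5, 6]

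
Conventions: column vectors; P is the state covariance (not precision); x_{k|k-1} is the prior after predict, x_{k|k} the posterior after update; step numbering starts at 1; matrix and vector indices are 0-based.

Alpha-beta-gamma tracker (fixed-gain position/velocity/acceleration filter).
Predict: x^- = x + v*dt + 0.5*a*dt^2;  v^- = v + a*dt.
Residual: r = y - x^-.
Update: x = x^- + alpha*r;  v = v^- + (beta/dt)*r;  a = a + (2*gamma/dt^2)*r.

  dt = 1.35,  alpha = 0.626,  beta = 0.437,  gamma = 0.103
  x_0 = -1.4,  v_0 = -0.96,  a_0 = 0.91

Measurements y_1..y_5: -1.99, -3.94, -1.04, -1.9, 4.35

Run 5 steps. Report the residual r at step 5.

step 1: x_pred=-1.8668  r=-0.1232  x^+=-1.9439  v^+=0.2286  a^+=0.8961
step 2: x_pred=-0.8187  r=-3.1213  x^+=-2.7727  v^+=0.4279  a^+=0.5433
step 3: x_pred=-1.6999  r=0.6599  x^+=-1.2868  v^+=1.3750  a^+=0.6179
step 4: x_pred=1.1324  r=-3.0324  x^+=-0.7659  v^+=1.2275  a^+=0.2751
step 5: x_pred=1.1419  r=3.2081  x^+=3.1502  v^+=2.6373  a^+=0.6377

resid = 3.2081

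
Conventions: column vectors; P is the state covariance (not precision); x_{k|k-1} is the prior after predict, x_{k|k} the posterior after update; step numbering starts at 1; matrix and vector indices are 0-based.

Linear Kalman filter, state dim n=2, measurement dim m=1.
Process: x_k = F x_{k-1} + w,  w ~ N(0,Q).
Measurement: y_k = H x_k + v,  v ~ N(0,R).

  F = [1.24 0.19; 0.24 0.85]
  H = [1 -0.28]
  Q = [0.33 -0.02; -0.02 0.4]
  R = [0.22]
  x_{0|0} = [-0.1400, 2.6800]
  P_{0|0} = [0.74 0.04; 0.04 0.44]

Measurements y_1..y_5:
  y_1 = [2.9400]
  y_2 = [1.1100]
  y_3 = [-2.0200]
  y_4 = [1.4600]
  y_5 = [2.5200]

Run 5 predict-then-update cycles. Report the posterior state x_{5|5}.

step 1: x^-=[0.3356, 2.2444]  P^-=[1.5026 0.3153; 0.3153 0.7768]  S=[1.6069]  K=[0.8801; 0.0608]  nu=[3.2328]  x^+=[3.1809, 2.4411]  P^+=[0.2578 0.2292; 0.2292 0.7709]
step 2: x^-=[4.4081, 2.8383]  P^-=[0.8623 0.4333; 0.4333 1.0654]  S=[0.9231]  K=[0.8026; 0.1462]  nu=[-2.5034]  x^+=[2.3988, 2.4722]  P^+=[0.2676 0.3249; 0.3249 1.0456]
step 3: x^-=[3.4443, 2.6771]  P^-=[0.9323 0.5858; 0.5858 1.3034]  S=[0.9264]  K=[0.8293; 0.2384]  nu=[-4.7147]  x^+=[-0.4655, 1.5532]  P^+=[0.2952 0.4027; 0.4027 1.2508]
step 4: x^-=[-0.2821, 1.2085]  P^-=[1.0188 0.7126; 0.7126 1.4850]  S=[0.9561]  K=[0.8568; 0.3104]  nu=[2.0805]  x^+=[1.5005, 1.8544]  P^+=[0.3168 0.4583; 0.4583 1.3928]
step 5: x^-=[2.2130, 1.9364]  P^-=[1.0834 0.8032; 0.8032 1.6116]  S=[0.9800]  K=[0.8761; 0.3591]  nu=[0.8492]  x^+=[2.9569, 2.2414]  P^+=[0.3313 0.4949; 0.4949 1.4852]

x_post = [2.9569, 2.2414]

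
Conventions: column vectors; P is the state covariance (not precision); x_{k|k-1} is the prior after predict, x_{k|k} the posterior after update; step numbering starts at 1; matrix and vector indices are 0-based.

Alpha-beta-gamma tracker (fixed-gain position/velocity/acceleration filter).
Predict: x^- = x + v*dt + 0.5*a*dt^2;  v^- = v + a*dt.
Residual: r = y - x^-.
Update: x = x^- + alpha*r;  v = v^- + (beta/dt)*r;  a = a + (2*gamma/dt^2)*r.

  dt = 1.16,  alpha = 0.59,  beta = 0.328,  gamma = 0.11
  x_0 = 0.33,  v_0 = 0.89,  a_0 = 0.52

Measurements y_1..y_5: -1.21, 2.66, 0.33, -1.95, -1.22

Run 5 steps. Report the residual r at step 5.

resid = 0.3699

step 1: x_pred=1.7123  r=-2.9223  x^+=-0.0119  v^+=0.6669  a^+=0.0422
step 2: x_pred=0.7901  r=1.8699  x^+=1.8934  v^+=1.2446  a^+=0.3479
step 3: x_pred=3.5712  r=-3.2412  x^+=1.6589  v^+=0.7317  a^+=-0.1820
step 4: x_pred=2.3853  r=-4.3353  x^+=-0.1725  v^+=-0.7052  a^+=-0.8908
step 5: x_pred=-1.5899  r=0.3699  x^+=-1.3717  v^+=-1.6339  a^+=-0.8303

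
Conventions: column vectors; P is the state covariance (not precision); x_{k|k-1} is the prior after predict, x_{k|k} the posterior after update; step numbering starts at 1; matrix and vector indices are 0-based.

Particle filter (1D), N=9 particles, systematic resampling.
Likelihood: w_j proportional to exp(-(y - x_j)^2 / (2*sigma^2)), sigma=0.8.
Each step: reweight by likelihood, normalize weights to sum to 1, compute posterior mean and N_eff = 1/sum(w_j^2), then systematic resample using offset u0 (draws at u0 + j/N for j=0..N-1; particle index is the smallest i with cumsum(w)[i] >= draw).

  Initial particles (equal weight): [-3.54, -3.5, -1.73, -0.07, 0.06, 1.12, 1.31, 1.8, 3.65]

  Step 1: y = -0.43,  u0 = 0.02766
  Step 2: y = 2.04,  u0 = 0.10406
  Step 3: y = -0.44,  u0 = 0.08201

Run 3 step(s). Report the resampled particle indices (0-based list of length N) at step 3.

resampled_idx = [0, 0, 1, 1, 2, 2, 3, 5, 8]

step 1: w=[0.0002, 0.0003, 0.1177, 0.3984, 0.3654, 0.0675, 0.0414, 0.0091, 0.0000]  mean=-0.0653  Neff=3.2003  idx=[2, 3, 3, 3, 3, 4, 4, 4, 5]
step 2: w=[0.0000, 0.0396, 0.0396, 0.0396, 0.0396, 0.0599, 0.0599, 0.0599, 0.6619]  mean=0.7410  Neff=2.1973  idx=[3, 5, 7, 8, 8, 8, 8, 8, 8]
step 3: w=[0.2612, 0.2391, 0.2391, 0.0434, 0.0434, 0.0434, 0.0434, 0.0434, 0.0434]  mean=0.3022  Neff=5.1572  idx=[0, 0, 1, 1, 2, 2, 3, 5, 8]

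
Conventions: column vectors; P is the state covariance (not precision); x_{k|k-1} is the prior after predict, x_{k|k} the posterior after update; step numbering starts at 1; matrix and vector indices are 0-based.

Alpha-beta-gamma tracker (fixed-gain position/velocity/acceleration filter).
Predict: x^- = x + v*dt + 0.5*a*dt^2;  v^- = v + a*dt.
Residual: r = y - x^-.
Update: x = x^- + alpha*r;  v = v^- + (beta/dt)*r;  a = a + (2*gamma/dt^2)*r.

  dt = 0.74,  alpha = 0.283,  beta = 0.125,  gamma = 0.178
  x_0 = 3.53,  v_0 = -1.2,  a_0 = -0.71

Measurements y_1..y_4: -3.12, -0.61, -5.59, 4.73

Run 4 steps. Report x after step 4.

step 1: x_pred=2.4476  r=-5.5676  x^+=0.8720  v^+=-2.6659  a^+=-4.3296
step 2: x_pred=-2.2862  r=1.6762  x^+=-1.8118  v^+=-5.5866  a^+=-3.2398
step 3: x_pred=-6.8330  r=1.2430  x^+=-6.4812  v^+=-7.7741  a^+=-2.4318
step 4: x_pred=-12.8999  r=17.6299  x^+=-7.9106  v^+=-6.5956  a^+=9.0296

x_post = -7.9106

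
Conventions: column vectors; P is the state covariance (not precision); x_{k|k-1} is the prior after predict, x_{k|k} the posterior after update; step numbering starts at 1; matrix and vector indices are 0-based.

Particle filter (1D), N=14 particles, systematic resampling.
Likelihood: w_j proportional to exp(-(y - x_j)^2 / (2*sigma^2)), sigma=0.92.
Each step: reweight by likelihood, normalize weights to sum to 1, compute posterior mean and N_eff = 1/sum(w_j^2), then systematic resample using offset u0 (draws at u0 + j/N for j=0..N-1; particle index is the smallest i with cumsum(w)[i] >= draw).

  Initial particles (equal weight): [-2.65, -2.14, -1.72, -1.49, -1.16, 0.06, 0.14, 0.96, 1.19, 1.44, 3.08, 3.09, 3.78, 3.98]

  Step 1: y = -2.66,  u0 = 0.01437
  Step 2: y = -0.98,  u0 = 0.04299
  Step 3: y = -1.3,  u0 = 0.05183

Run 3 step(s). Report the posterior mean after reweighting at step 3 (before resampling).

step 1: w=[0.3146, 0.2681, 0.1867, 0.1401, 0.0833, 0.0040, 0.0031, 0.0001, 0.0000, 0.0000, 0.0000, 0.0000, 0.0000, 0.0000]  mean=-2.0330  Neff=4.3051  idx=[0, 0, 0, 0, 0, 1, 1, 1, 2, 2, 2, 3, 3, 4]
step 2: w=[0.0268, 0.0268, 0.0268, 0.0268, 0.0268, 0.0629, 0.0629, 0.0629, 0.1007, 0.1007, 0.1007, 0.1194, 0.1194, 0.1365]  mean=-1.7924  Neff=10.7506  idx=[1, 4, 5, 6, 8, 8, 9, 10, 10, 11, 12, 12, 13, 13]
step 3: w=[0.0298, 0.0298, 0.0577, 0.0577, 0.0789, 0.0789, 0.0789, 0.0789, 0.0789, 0.0857, 0.0857, 0.0857, 0.0866, 0.0866]  mean=-1.6679  Neff=13.0523  idx=[1, 3, 4, 5, 6, 6, 7, 8, 9, 10, 11, 12, 12, 13]

post_mean = -1.6679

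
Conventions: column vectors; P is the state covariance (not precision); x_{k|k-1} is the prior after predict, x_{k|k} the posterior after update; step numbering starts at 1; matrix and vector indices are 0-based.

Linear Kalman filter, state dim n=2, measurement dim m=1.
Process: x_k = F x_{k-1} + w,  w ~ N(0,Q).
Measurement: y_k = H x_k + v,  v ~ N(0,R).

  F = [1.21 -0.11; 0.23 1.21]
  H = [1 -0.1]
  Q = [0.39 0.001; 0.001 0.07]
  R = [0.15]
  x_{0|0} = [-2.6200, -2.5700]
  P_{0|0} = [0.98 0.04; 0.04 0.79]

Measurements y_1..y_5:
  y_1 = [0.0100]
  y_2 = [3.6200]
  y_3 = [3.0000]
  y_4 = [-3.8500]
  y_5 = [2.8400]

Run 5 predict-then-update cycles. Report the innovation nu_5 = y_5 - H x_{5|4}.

innov = [5.4298]

step 1: x^-=[-2.8875, -3.7123]  P^-=[1.8237 0.2261; 0.2261 1.3007]  S=[1.9415]  K=[0.9277; 0.0495]  nu=[2.5263]  x^+=[-0.5439, -3.5873]  P^+=[0.1529 0.1370; 0.1370 1.2960]
step 2: x^-=[-0.2635, -4.4657]  P^-=[0.5930 0.0682; 0.0682 2.0518]  S=[0.7499]  K=[0.7817; -0.1827]  nu=[3.4370]  x^+=[2.4231, -5.0936]  P^+=[0.1348 0.1753; 0.1753 2.0268]
step 3: x^-=[3.4923, -5.6060]  P^-=[0.5652 0.0209; 0.0209 3.1421]  S=[0.7424]  K=[0.7585; -0.3950]  nu=[-1.0529]  x^+=[2.6937, -5.1900]  P^+=[0.1381 0.2434; 0.2434 3.0263]
step 4: x^-=[3.8303, -5.6604]  P^-=[0.5640 -0.0132; -0.0132 4.6435]  S=[0.7631]  K=[0.7409; -0.6258]  nu=[-8.2463]  x^+=[-2.2790, -0.4999]  P^+=[0.1452 0.3406; 0.3406 4.3447]
step 5: x^-=[-2.7027, -1.1291]  P^-=[0.5645 -0.0468; -0.0468 6.6283]  S=[0.7901]  K=[0.7203; -0.8981]  nu=[5.4298]  x^+=[1.2086, -6.0058]  P^+=[0.1545 0.4644; 0.4644 5.9909]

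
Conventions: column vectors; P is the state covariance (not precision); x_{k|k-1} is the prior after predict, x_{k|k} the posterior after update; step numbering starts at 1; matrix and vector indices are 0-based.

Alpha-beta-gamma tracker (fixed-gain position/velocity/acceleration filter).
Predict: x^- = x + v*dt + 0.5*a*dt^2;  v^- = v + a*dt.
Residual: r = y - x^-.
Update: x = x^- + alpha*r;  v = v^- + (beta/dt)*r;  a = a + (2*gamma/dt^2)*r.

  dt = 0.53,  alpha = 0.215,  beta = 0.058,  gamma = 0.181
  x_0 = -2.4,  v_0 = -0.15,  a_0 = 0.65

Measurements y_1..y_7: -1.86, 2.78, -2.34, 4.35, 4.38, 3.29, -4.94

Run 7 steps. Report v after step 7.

v_post = 0.3175

step 1: x_pred=-2.3882  r=0.5282  x^+=-2.2746  v^+=0.2523  a^+=1.3307
step 2: x_pred=-1.9540  r=4.7340  x^+=-0.9362  v^+=1.4756  a^+=7.4315
step 3: x_pred=0.8896  r=-3.2296  x^+=0.1953  v^+=5.0609  a^+=3.2694
step 4: x_pred=3.3367  r=1.0133  x^+=3.5546  v^+=6.9046  a^+=4.5752
step 5: x_pred=7.8566  r=-3.4766  x^+=7.1091  v^+=8.9490  a^+=0.0949
step 6: x_pred=11.8654  r=-8.5754  x^+=10.0217  v^+=8.0608  a^+=-10.9564
step 7: x_pred=12.7551  r=-17.6951  x^+=8.9507  v^+=0.3175  a^+=-33.7604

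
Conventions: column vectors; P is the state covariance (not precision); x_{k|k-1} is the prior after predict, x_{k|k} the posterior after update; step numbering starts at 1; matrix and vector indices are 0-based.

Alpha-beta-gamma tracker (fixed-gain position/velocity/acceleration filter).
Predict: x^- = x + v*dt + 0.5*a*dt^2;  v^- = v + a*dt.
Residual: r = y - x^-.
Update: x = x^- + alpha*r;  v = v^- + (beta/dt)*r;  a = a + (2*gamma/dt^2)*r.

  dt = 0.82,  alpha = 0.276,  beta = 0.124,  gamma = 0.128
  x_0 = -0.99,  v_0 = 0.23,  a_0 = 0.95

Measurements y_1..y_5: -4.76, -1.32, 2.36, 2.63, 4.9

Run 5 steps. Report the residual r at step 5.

resid = 2.6242

step 1: x_pred=-0.4820  r=-4.2780  x^+=-1.6627  v^+=0.3621  a^+=-0.6787
step 2: x_pred=-1.5940  r=0.2740  x^+=-1.5184  v^+=-0.1530  a^+=-0.5744
step 3: x_pred=-1.8370  r=4.1970  x^+=-0.6786  v^+=0.0106  a^+=1.0235
step 4: x_pred=-0.3258  r=2.9558  x^+=0.4900  v^+=1.2968  a^+=2.1489
step 5: x_pred=2.2758  r=2.6242  x^+=3.0001  v^+=3.4557  a^+=3.1479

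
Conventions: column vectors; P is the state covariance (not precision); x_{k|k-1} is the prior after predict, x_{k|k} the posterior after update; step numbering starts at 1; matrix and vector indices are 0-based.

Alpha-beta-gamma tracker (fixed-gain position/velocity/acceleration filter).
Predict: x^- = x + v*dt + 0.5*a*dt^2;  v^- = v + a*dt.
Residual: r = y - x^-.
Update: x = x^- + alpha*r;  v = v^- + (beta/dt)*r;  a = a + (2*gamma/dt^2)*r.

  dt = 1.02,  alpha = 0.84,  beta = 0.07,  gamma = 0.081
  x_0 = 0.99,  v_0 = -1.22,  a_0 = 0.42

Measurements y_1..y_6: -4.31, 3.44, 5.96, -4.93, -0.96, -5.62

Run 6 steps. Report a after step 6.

step 1: x_pred=-0.0359  r=-4.2741  x^+=-3.6261  v^+=-1.0849  a^+=-0.2455
step 2: x_pred=-4.8605  r=8.3005  x^+=2.1119  v^+=-0.7657  a^+=1.0469
step 3: x_pred=1.8755  r=4.0845  x^+=5.3065  v^+=0.5825  a^+=1.6829
step 4: x_pred=6.7761  r=-11.7061  x^+=-3.0570  v^+=1.4957  a^+=-0.1398
step 5: x_pred=-1.6041  r=0.6441  x^+=-1.0631  v^+=1.3973  a^+=-0.0395
step 6: x_pred=0.3417  r=-5.9617  x^+=-4.6661  v^+=0.9479  a^+=-0.9678

a_post = -0.9678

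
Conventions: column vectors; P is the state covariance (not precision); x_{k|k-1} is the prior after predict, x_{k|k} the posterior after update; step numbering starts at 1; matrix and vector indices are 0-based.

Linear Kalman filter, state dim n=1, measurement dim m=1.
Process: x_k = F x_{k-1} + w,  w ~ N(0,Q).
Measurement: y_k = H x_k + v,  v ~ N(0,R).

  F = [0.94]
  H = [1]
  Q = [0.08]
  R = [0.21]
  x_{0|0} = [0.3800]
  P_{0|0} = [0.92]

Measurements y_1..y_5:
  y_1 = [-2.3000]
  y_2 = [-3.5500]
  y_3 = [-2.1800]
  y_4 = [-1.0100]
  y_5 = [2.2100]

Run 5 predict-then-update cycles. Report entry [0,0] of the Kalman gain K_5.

K[0,0] = 0.4349

step 1: x^-=[0.3572]  P^-=[0.8929]  S=[1.1029]  K=[0.8096]  nu=[-2.6572]  x^+=[-1.7941]  P^+=[0.1700]
step 2: x^-=[-1.6864]  P^-=[0.2302]  S=[0.4402]  K=[0.5230]  nu=[-1.8636]  x^+=[-2.6610]  P^+=[0.1098]
step 3: x^-=[-2.5014]  P^-=[0.1770]  S=[0.3870]  K=[0.4574]  nu=[0.3214]  x^+=[-2.3544]  P^+=[0.0961]
step 4: x^-=[-2.2131]  P^-=[0.1649]  S=[0.3749]  K=[0.4398]  nu=[1.2031]  x^+=[-1.6840]  P^+=[0.0924]
step 5: x^-=[-1.5829]  P^-=[0.1616]  S=[0.3716]  K=[0.4349]  nu=[3.7929]  x^+=[0.0666]  P^+=[0.0913]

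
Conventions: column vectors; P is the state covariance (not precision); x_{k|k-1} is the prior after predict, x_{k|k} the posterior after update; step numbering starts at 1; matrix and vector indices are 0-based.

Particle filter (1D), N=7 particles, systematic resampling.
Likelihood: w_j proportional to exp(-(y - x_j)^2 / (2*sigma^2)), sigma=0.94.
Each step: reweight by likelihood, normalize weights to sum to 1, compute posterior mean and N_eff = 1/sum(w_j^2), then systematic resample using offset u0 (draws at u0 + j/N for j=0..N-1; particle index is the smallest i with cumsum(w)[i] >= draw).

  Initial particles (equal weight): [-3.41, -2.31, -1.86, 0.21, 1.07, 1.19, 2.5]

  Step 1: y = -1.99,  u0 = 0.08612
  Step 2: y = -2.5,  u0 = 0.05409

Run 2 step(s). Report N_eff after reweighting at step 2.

step 1: w=[0.1373, 0.4056, 0.4257, 0.0278, 0.0021, 0.0014, 0.0000]  mean=-2.1873  Neff=2.7368  idx=[0, 1, 1, 1, 2, 2, 2]
step 2: w=[0.1053, 0.1648, 0.1648, 0.1648, 0.1334, 0.1334, 0.1334]  mean=-2.2457  Neff=6.8501  idx=[0, 1, 2, 3, 4, 5, 6]

N_eff = 6.8501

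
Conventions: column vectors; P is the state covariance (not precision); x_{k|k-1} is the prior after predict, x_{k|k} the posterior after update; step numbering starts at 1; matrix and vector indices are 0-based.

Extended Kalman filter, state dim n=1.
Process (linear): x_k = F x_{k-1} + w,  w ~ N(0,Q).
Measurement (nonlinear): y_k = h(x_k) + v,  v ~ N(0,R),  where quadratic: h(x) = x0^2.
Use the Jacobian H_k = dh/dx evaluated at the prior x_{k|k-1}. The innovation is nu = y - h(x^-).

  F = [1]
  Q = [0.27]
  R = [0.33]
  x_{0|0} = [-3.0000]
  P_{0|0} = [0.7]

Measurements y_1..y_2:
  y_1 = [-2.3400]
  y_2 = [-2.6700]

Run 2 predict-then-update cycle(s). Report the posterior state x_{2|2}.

step 1: x^-=[-3.0000]  P^-=[0.9700]  H_jac=[-6.0000]  S=[35.2500]  K=[-0.1651]  nu=[-11.3400]  x^+=[-1.1277]  P^+=[0.0091]
step 2: x^-=[-1.1277]  P^-=[0.2791]  H_jac=[-2.2554]  S=[1.7496]  K=[-0.3598]  nu=[-3.9417]  x^+=[0.2904]  P^+=[0.0526]

x_post = [0.2904]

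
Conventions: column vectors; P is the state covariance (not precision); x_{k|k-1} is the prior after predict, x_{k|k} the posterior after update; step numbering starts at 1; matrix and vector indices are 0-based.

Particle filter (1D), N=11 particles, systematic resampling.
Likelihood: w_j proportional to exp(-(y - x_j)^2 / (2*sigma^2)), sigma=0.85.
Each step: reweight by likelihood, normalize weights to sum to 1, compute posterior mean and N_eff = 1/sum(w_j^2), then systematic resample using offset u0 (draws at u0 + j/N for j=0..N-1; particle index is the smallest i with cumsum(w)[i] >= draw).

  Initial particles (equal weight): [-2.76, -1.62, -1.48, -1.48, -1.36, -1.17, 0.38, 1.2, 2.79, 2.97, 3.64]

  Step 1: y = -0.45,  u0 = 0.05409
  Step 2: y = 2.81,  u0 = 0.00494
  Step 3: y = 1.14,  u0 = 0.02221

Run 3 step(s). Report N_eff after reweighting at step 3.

N_eff = 10.8047

step 1: w=[0.0073, 0.1138, 0.1408, 0.1408, 0.1654, 0.2049, 0.1821, 0.0446, 0.0002, 0.0001, 0.0000]  mean=-0.9624  Neff=6.3631  idx=[1, 2, 2, 3, 4, 4, 5, 5, 6, 6, 7]
step 2: w=[0.0000, 0.0000, 0.0000, 0.0000, 0.0000, 0.0000, 0.0001, 0.0001, 0.0840, 0.0840, 0.8317]  mean=1.0615  Neff=1.4167  idx=[8, 9, 10, 10, 10, 10, 10, 10, 10, 10, 10]
step 3: w=[0.0650, 0.0650, 0.0967, 0.0967, 0.0967, 0.0967, 0.0967, 0.0967, 0.0967, 0.0967, 0.0967]  mean=1.0934  Neff=10.8047  idx=[0, 1, 2, 3, 4, 5, 6, 7, 8, 9, 10]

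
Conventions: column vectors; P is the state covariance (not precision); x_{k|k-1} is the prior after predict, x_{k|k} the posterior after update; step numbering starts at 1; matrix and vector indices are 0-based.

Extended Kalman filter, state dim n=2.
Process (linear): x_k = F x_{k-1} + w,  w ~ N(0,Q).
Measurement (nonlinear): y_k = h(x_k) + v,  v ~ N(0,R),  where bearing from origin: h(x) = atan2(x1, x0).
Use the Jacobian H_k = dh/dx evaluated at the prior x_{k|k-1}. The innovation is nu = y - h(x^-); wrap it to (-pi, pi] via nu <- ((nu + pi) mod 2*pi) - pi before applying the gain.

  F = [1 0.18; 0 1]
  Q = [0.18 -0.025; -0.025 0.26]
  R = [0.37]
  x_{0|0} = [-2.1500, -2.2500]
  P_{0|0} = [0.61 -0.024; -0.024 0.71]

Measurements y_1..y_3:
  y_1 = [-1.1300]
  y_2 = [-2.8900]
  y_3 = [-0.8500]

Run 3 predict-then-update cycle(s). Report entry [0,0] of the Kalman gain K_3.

step 1: x^-=[-2.5550, -2.2500]  P^-=[0.8044 0.0788; 0.0788 0.9700]  H_jac=[0.1941 -0.2204]  S=[0.4407]  K=[0.3149; -0.4505]  nu=[1.2896]  x^+=[-2.1489, -2.8309]  P^+=[0.7607 0.1413; 0.1413 0.8806]
step 2: x^-=[-2.6585, -2.8309]  P^-=[1.0201 0.2748; 0.2748 1.1406]  H_jac=[0.1877 -0.1763]  S=[0.4232]  K=[0.3380; -0.3532]  nu=[-0.5652]  x^+=[-2.8495, -2.6313]  P^+=[0.9717 0.3253; 0.3253 1.0878]
step 3: x^-=[-3.3231, -2.6313]  P^-=[1.3041 0.4961; 0.4961 1.3478]  H_jac=[0.1465 -0.1850]  S=[0.4172]  K=[0.2378; -0.4234]  nu=[1.6219]  x^+=[-2.9374, -3.3179]  P^+=[1.2805 0.5381; 0.5381 1.2730]

K[0,0] = 0.2378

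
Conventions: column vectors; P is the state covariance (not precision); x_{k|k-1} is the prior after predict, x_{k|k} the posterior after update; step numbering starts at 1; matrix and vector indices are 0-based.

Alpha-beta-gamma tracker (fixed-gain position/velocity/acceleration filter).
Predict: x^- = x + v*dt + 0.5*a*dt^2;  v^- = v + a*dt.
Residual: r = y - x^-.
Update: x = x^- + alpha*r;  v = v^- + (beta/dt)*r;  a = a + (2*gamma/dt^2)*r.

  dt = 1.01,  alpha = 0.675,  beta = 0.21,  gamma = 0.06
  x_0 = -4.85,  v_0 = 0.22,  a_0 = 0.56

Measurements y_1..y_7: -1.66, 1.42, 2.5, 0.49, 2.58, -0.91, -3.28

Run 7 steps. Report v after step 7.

step 1: x_pred=-4.3422  r=2.6822  x^+=-2.5317  v^+=1.3433  a^+=0.8755
step 2: x_pred=-0.7284  r=2.1484  x^+=0.7218  v^+=2.6743  a^+=1.1283
step 3: x_pred=3.9982  r=-1.4982  x^+=2.9869  v^+=3.5023  a^+=0.9520
step 4: x_pred=7.0098  r=-6.5198  x^+=2.6089  v^+=3.1082  a^+=0.1850
step 5: x_pred=5.8426  r=-3.2626  x^+=3.6403  v^+=2.6167  a^+=-0.1988
step 6: x_pred=6.1819  r=-7.0919  x^+=1.3949  v^+=0.9415  a^+=-1.0330
step 7: x_pred=1.8188  r=-5.0988  x^+=-1.6229  v^+=-1.1620  a^+=-1.6328

v_post = -1.1620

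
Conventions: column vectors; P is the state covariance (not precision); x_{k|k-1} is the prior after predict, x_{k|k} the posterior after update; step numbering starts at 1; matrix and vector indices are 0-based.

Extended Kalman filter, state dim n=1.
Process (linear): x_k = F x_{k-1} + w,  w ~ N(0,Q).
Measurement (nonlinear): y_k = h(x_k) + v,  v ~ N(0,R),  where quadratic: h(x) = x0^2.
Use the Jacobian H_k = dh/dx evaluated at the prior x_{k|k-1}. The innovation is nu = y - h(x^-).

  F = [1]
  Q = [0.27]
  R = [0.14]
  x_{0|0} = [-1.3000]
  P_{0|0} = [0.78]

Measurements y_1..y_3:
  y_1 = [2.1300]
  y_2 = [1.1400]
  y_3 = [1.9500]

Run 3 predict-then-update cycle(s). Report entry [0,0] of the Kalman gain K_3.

step 1: x^-=[-1.3000]  P^-=[1.0500]  H_jac=[-2.6000]  S=[7.2380]  K=[-0.3772]  nu=[0.4400]  x^+=[-1.4660]  P^+=[0.0203]
step 2: x^-=[-1.4660]  P^-=[0.2903]  H_jac=[-2.9319]  S=[2.6355]  K=[-0.3230]  nu=[-1.0090]  x^+=[-1.1401]  P^+=[0.0154]
step 3: x^-=[-1.1401]  P^-=[0.2854]  H_jac=[-2.2802]  S=[1.6240]  K=[-0.4008]  nu=[0.6502]  x^+=[-1.4007]  P^+=[0.0246]

K[0,0] = -0.4008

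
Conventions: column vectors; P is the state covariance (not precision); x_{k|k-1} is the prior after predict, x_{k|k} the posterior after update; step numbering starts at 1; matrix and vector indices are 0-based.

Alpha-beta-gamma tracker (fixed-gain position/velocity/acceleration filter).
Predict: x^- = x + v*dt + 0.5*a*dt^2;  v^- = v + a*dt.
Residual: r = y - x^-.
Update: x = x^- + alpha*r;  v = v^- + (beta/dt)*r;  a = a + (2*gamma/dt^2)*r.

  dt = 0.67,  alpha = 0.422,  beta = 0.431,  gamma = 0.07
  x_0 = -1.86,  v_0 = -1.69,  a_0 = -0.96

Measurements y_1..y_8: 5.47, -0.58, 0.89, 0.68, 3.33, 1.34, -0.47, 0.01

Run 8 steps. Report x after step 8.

x_post = -0.6038

step 1: x_pred=-3.2078  r=8.6778  x^+=0.4542  v^+=3.2491  a^+=1.7464
step 2: x_pred=3.0231  r=-3.6031  x^+=1.5026  v^+=2.1013  a^+=0.6227
step 3: x_pred=3.0502  r=-2.1602  x^+=2.1386  v^+=1.1289  a^+=-0.0511
step 4: x_pred=2.8835  r=-2.2035  x^+=1.9536  v^+=-0.3228  a^+=-0.7383
step 5: x_pred=1.5716  r=1.7584  x^+=2.3137  v^+=0.3137  a^+=-0.1899
step 6: x_pred=2.4812  r=-1.1412  x^+=1.9996  v^+=-0.5477  a^+=-0.5458
step 7: x_pred=1.5102  r=-1.9802  x^+=0.6745  v^+=-2.1872  a^+=-1.1634
step 8: x_pred=-1.0520  r=1.0620  x^+=-0.6038  v^+=-2.2835  a^+=-0.8322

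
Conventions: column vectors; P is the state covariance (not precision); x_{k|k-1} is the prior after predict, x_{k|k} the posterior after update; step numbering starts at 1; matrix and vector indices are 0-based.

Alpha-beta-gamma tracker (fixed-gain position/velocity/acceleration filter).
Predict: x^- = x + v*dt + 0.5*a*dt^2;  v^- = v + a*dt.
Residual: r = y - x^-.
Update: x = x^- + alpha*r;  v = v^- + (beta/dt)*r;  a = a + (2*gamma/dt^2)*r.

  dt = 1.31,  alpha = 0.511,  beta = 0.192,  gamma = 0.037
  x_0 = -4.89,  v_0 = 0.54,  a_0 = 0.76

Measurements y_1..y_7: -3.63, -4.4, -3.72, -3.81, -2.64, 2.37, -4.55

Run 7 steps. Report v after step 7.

step 1: x_pred=-3.5305  r=-0.0995  x^+=-3.5813  v^+=1.5210  a^+=0.7557
step 2: x_pred=-0.9404  r=-3.4596  x^+=-2.7082  v^+=2.0039  a^+=0.6065
step 3: x_pred=0.4373  r=-4.1573  x^+=-1.6871  v^+=2.1892  a^+=0.4273
step 4: x_pred=1.5473  r=-5.3573  x^+=-1.1903  v^+=1.9637  a^+=0.1962
step 5: x_pred=1.5505  r=-4.1905  x^+=-0.5908  v^+=1.6066  a^+=0.0155
step 6: x_pred=1.5271  r=0.8429  x^+=1.9578  v^+=1.7505  a^+=0.0519
step 7: x_pred=4.2955  r=-8.8455  x^+=-0.2246  v^+=0.5220  a^+=-0.3295

v_post = 0.5220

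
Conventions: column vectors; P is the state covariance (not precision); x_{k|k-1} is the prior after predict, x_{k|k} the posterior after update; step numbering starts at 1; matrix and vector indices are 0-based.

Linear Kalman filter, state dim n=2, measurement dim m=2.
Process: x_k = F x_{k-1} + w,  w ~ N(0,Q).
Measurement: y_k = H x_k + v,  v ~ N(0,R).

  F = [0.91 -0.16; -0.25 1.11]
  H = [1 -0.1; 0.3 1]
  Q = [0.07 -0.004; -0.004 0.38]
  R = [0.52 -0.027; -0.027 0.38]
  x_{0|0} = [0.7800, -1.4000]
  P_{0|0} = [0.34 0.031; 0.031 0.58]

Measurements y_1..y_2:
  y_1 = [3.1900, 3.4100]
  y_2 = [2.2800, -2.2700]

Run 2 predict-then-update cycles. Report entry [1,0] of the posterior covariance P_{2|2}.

step 1: x^-=[0.9338, -1.7490]  P^-=[0.3574 -0.1518; -0.1518 1.0987]  S=[0.9187 -0.1769; -0.1769 1.4197]  K=[0.4093 0.0196; -0.1455 0.7236]  nu=[2.0813, 4.8789]  x^+=[1.8812, 1.4788]  P^+=[0.2058 -0.0653; -0.0653 0.2985]
step 2: x^-=[1.4753, 1.1711]  P^-=[0.2671 -0.1724; -0.1724 0.7969]  S=[0.8295 -0.1938; -0.1938 1.0975]  K=[0.3370 -0.0246; -0.1515 0.6522]  nu=[0.9218, -3.8837]  x^+=[1.8815, -1.5016]  P^+=[0.1690 -0.0691; -0.0691 0.2727]

P_post[1,0] = -0.0691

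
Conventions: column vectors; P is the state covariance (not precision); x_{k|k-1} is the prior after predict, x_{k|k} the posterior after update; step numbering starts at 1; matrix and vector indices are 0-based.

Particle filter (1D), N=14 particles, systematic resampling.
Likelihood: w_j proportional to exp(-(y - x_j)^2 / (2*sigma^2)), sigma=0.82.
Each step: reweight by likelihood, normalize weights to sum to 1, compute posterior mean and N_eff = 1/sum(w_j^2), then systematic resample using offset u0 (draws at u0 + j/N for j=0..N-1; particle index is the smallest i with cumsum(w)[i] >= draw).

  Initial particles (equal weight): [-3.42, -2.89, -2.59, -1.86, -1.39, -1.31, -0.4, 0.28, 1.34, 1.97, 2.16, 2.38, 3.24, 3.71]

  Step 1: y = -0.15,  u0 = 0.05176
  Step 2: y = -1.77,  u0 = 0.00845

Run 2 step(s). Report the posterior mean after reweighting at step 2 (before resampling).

post_mean = -1.0752

step 1: w=[0.0001, 0.0013, 0.0041, 0.0392, 0.1100, 0.1269, 0.3295, 0.3008, 0.0662, 0.0122, 0.0065, 0.0030, 0.0001, 0.0000]  mean=-0.3204  Neff=4.2844  idx=[4, 4, 5, 5, 6, 6, 6, 6, 7, 7, 7, 7, 7, 9]
step 2: w=[0.1905, 0.1905, 0.1812, 0.1812, 0.0525, 0.0525, 0.0525, 0.0525, 0.0093, 0.0093, 0.0093, 0.0093, 0.0093, 0.0000]  mean=-1.0752  Neff=6.6806  idx=[0, 0, 0, 1, 1, 1, 2, 2, 3, 3, 3, 4, 6, 7]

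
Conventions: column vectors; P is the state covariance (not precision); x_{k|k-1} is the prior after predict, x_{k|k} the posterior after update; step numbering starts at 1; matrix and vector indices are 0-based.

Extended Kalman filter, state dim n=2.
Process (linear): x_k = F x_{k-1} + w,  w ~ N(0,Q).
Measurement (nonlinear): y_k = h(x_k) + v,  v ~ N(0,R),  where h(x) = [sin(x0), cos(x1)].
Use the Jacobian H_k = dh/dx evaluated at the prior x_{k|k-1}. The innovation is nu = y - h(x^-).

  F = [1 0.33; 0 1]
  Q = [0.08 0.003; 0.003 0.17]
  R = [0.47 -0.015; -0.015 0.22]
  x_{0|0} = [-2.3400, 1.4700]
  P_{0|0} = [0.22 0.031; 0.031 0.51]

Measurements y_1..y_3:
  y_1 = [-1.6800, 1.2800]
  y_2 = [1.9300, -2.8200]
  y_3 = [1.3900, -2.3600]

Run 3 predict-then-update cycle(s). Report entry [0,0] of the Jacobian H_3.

H_jac[0,0] = 0.7194

step 1: x^-=[-1.8549, 1.4700]  P^-=[0.3760 0.2023; 0.2023 0.6800]  H_jac=[-0.2803 0.0000; 0.0000 -0.9949]  S=[0.4995 0.0414; 0.0414 0.8931]  K=[-0.1930 -0.2164; -0.0509 -0.7552]  nu=[-0.7201, 1.1794]  x^+=[-1.9711, 0.6160]  P^+=[0.3121 0.0449; 0.0449 0.1662]
step 2: x^-=[-1.7678, 0.6160]  P^-=[0.4399 0.1028; 0.1028 0.3362]  H_jac=[-0.1958 0.0000; 0.0000 -0.5778]  S=[0.4869 -0.0034; -0.0034 0.3323]  K=[-0.1781 -0.1806; -0.0454 -0.5852]  nu=[2.9107, -3.6362]  x^+=[-1.6297, 2.6117]  P^+=[0.4138 0.0641; 0.0641 0.2216]
step 3: x^-=[-0.7678, 2.6117]  P^-=[0.5603 0.1403; 0.1403 0.3916]  H_jac=[0.7194 0.0000; 0.0000 -0.5054]  S=[0.7600 -0.0660; -0.0660 0.3200]  K=[0.5205 -0.1142; 0.0805 -0.6019]  nu=[2.0846, -1.4971]  x^+=[0.4880, 3.6806]  P^+=[0.3424 0.0651; 0.0651 0.2644]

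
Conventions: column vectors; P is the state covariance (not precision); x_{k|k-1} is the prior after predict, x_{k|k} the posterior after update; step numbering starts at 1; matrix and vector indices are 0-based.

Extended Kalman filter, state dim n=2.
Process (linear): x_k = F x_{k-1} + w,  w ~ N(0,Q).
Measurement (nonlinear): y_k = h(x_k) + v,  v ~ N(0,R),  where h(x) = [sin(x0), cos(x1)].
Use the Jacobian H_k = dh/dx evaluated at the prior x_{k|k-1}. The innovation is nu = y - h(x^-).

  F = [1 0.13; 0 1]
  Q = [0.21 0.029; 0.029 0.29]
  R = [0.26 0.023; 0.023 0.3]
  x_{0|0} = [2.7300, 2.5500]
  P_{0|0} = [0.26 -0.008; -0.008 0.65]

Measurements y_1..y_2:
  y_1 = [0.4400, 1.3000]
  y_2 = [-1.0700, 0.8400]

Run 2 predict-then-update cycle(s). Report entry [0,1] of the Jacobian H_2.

step 1: x^-=[3.0615, 2.5500]  P^-=[0.4789 0.1055; 0.1055 0.9400]  H_jac=[-0.9968 0.0000; 0.0000 -0.5577]  S=[0.7358 0.0816; 0.0816 0.5924]  K=[-0.6476 -0.0101; -0.0454 -0.8787]  nu=[0.3600, 2.1301]  x^+=[2.8069, 0.6619]  P^+=[0.1692 0.0321; 0.0321 0.4746]
step 2: x^-=[2.8930, 0.6619]  P^-=[0.3955 0.1228; 0.1228 0.7646]  H_jac=[-0.9693 0.0000; 0.0000 -0.6146]  S=[0.6316 0.0962; 0.0962 0.5888]  K=[-0.6025 -0.0298; -0.0687 -0.7869]  nu=[-1.3161, 0.0512]  x^+=[3.6843, 0.7120]  P^+=[0.1623 0.0371; 0.0371 0.3866]

H_jac[0,1] = 0.0000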